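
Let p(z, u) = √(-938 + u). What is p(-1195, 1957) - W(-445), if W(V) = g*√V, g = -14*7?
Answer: √1019 + 98*I*√445 ≈ 31.922 + 2067.3*I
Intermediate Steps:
g = -98
W(V) = -98*√V
p(-1195, 1957) - W(-445) = √(-938 + 1957) - (-98)*√(-445) = √1019 - (-98)*I*√445 = √1019 + 98*I*√445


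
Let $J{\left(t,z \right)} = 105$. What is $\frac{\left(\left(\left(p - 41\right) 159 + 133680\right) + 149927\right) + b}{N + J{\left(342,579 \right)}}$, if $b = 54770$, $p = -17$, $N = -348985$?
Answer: $- \frac{65831}{69776} \approx -0.94346$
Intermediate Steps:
$\frac{\left(\left(\left(p - 41\right) 159 + 133680\right) + 149927\right) + b}{N + J{\left(342,579 \right)}} = \frac{\left(\left(\left(-17 - 41\right) 159 + 133680\right) + 149927\right) + 54770}{-348985 + 105} = \frac{\left(\left(\left(-58\right) 159 + 133680\right) + 149927\right) + 54770}{-348880} = \left(\left(\left(-9222 + 133680\right) + 149927\right) + 54770\right) \left(- \frac{1}{348880}\right) = \left(\left(124458 + 149927\right) + 54770\right) \left(- \frac{1}{348880}\right) = \left(274385 + 54770\right) \left(- \frac{1}{348880}\right) = 329155 \left(- \frac{1}{348880}\right) = - \frac{65831}{69776}$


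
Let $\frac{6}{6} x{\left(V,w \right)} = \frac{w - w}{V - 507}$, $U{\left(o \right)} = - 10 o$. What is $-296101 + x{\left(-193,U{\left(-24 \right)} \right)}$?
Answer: $-296101$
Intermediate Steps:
$x{\left(V,w \right)} = 0$ ($x{\left(V,w \right)} = \frac{w - w}{V - 507} = \frac{0}{-507 + V} = 0$)
$-296101 + x{\left(-193,U{\left(-24 \right)} \right)} = -296101 + 0 = -296101$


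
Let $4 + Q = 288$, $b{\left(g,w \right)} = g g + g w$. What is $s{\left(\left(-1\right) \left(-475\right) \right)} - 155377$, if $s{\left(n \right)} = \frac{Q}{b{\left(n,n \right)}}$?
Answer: $- \frac{35056935483}{225625} \approx -1.5538 \cdot 10^{5}$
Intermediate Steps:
$b{\left(g,w \right)} = g^{2} + g w$
$Q = 284$ ($Q = -4 + 288 = 284$)
$s{\left(n \right)} = \frac{142}{n^{2}}$ ($s{\left(n \right)} = \frac{284}{n \left(n + n\right)} = \frac{284}{n 2 n} = \frac{284}{2 n^{2}} = 284 \frac{1}{2 n^{2}} = \frac{142}{n^{2}}$)
$s{\left(\left(-1\right) \left(-475\right) \right)} - 155377 = \frac{142}{225625} - 155377 = - \frac{35056935483}{225625}$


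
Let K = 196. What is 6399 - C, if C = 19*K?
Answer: 2675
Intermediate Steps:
C = 3724 (C = 19*196 = 3724)
6399 - C = 6399 - 1*3724 = 6399 - 3724 = 2675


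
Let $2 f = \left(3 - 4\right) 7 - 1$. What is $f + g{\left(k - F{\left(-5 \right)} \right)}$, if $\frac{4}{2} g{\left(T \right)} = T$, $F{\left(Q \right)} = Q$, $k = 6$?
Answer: $\frac{3}{2} \approx 1.5$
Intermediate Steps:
$g{\left(T \right)} = \frac{T}{2}$
$f = -4$ ($f = \frac{\left(3 - 4\right) 7 - 1}{2} = \frac{\left(-1\right) 7 - 1}{2} = \frac{-7 - 1}{2} = \frac{1}{2} \left(-8\right) = -4$)
$f + g{\left(k - F{\left(-5 \right)} \right)} = -4 + \frac{6 - -5}{2} = -4 + \frac{6 + 5}{2} = -4 + \frac{1}{2} \cdot 11 = -4 + \frac{11}{2} = \frac{3}{2}$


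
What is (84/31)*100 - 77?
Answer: 6013/31 ≈ 193.97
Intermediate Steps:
(84/31)*100 - 77 = 8400/31 - 77 = 6013/31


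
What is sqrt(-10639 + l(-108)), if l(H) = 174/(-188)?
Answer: I*sqrt(94014382)/94 ≈ 103.15*I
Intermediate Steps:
l(H) = -87/94 (l(H) = 174*(-1/188) = -87/94)
sqrt(-10639 + l(-108)) = sqrt(-10639 - 87/94) = sqrt(-1000153/94) = I*sqrt(94014382)/94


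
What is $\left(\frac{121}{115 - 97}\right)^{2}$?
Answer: $\frac{14641}{324} \approx 45.188$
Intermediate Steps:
$\left(\frac{121}{115 - 97}\right)^{2} = \left(\frac{121}{18}\right)^{2} = \frac{14641}{324}$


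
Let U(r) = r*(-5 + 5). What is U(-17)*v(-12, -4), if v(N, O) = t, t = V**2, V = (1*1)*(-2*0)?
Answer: 0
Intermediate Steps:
V = 0 (V = 1*0 = 0)
U(r) = 0 (U(r) = r*0 = 0)
t = 0 (t = 0**2 = 0)
v(N, O) = 0
U(-17)*v(-12, -4) = 0*0 = 0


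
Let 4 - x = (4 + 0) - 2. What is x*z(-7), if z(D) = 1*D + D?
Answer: -28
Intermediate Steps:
z(D) = 2*D (z(D) = D + D = 2*D)
x = 2 (x = 4 - ((4 + 0) - 2) = 4 - (4 - 2) = 4 - 1*2 = 4 - 2 = 2)
x*z(-7) = 2*(2*(-7)) = 2*(-14) = -28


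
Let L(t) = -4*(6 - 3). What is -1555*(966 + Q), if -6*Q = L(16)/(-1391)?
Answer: -2089459720/1391 ≈ -1.5021e+6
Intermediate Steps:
L(t) = -12 (L(t) = -4*3 = -12)
Q = -2/1391 (Q = -(-2)/(-1391) = -(-2)*(-1)/1391 = -⅙*12/1391 = -2/1391 ≈ -0.0014378)
-1555*(966 + Q) = -1555*(966 - 2/1391) = -1555*1343704/1391 = -2089459720/1391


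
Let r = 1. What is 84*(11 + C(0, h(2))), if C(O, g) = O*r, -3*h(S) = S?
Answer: 924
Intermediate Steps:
h(S) = -S/3
C(O, g) = O (C(O, g) = O*1 = O)
84*(11 + C(0, h(2))) = 84*(11 + 0) = 84*11 = 924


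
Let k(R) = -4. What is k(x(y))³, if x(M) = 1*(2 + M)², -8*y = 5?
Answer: -64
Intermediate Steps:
y = -5/8 (y = -⅛*5 = -5/8 ≈ -0.62500)
x(M) = (2 + M)²
k(x(y))³ = (-4)³ = -64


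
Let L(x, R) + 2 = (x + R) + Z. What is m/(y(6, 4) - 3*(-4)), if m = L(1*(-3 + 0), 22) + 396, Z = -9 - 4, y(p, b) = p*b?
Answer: 100/9 ≈ 11.111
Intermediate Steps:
y(p, b) = b*p
Z = -13
L(x, R) = -15 + R + x (L(x, R) = -2 + ((x + R) - 13) = -2 + ((R + x) - 13) = -2 + (-13 + R + x) = -15 + R + x)
m = 400 (m = (-15 + 22 + 1*(-3 + 0)) + 396 = (-15 + 22 + 1*(-3)) + 396 = (-15 + 22 - 3) + 396 = 4 + 396 = 400)
m/(y(6, 4) - 3*(-4)) = 400/(4*6 - 3*(-4)) = 400/(24 + 12) = 400/36 = 400*(1/36) = 100/9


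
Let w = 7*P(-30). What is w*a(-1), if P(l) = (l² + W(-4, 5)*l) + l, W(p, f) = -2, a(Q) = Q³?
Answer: -6510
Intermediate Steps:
P(l) = l² - l (P(l) = (l² - 2*l) + l = l² - l)
w = 6510 (w = 7*(-30*(-1 - 30)) = 7*(-30*(-31)) = 7*930 = 6510)
w*a(-1) = 6510*(-1)³ = 6510*(-1) = -6510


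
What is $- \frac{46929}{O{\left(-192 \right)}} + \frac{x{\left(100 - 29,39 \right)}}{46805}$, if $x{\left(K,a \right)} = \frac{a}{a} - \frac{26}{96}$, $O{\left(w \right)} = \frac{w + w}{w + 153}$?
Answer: $- \frac{17132792335}{3594624} \approx -4766.2$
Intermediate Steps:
$O{\left(w \right)} = \frac{2 w}{153 + w}$
$x{\left(K,a \right)} = \frac{35}{48}$ ($x{\left(K,a \right)} = 1 - \frac{13}{48} = \frac{35}{48}$)
$- \frac{46929}{O{\left(-192 \right)}} + \frac{x{\left(100 - 29,39 \right)}}{46805} = - \frac{46929}{2 \left(-192\right) \frac{1}{153 - 192}} + \frac{35}{48 \cdot 46805} = - \frac{46929}{2 \left(-192\right) \frac{1}{-39}} + \frac{35}{48} \cdot \frac{1}{46805} = - \frac{46929}{2 \left(-192\right) \left(- \frac{1}{39}\right)} + \frac{7}{449328} = - \frac{46929}{\frac{128}{13}} + \frac{7}{449328} = \left(-46929\right) \frac{13}{128} + \frac{7}{449328} = - \frac{610077}{128} + \frac{7}{449328} = - \frac{17132792335}{3594624}$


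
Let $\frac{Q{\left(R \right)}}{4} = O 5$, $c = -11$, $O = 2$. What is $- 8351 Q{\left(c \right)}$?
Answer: $-334040$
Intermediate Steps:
$Q{\left(R \right)} = 40$ ($Q{\left(R \right)} = 4 \cdot 2 \cdot 5 = 4 \cdot 10 = 40$)
$- 8351 Q{\left(c \right)} = \left(-8351\right) 40 = -334040$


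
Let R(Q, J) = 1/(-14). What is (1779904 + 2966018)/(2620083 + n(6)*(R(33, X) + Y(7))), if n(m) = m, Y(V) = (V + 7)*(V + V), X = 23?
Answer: 5536909/3058135 ≈ 1.8106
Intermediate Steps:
Y(V) = 2*V*(7 + V) (Y(V) = (7 + V)*(2*V) = 2*V*(7 + V))
R(Q, J) = -1/14
(1779904 + 2966018)/(2620083 + n(6)*(R(33, X) + Y(7))) = (1779904 + 2966018)/(2620083 + 6*(-1/14 + 2*7*(7 + 7))) = 4745922/(2620083 + 6*(-1/14 + 2*7*14)) = 4745922/(2620083 + 6*(-1/14 + 196)) = 4745922/(2620083 + 6*(2743/14)) = 4745922/(2620083 + 8229/7) = 4745922/(18348810/7) = 4745922*(7/18348810) = 5536909/3058135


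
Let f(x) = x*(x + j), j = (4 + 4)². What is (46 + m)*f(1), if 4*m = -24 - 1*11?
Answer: 9685/4 ≈ 2421.3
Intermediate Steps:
j = 64 (j = 8² = 64)
f(x) = x*(64 + x) (f(x) = x*(x + 64) = x*(64 + x))
m = -35/4 (m = (-24 - 1*11)/4 = (-24 - 11)/4 = (¼)*(-35) = -35/4 ≈ -8.7500)
(46 + m)*f(1) = (46 - 35/4)*(1*(64 + 1)) = 149*(1*65)/4 = (149/4)*65 = 9685/4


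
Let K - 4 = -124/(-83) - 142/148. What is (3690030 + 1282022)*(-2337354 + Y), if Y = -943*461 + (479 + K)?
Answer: -42319936484893690/3071 ≈ -1.3781e+13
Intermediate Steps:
K = 27851/6142 (K = 4 + (-124/(-83) - 142/148) = 4 + (-124*(-1/83) - 142*1/148) = 4 + (124/83 - 71/74) = 4 + 3283/6142 = 27851/6142 ≈ 4.5345)
Y = -2667098797/6142 (Y = -943*461 + (479 + 27851/6142) = -434723 + 2969869/6142 = -2667098797/6142 ≈ -4.3424e+5)
(3690030 + 1282022)*(-2337354 + Y) = (3690030 + 1282022)*(-2337354 - 2667098797/6142) = 4972052*(-17023127065/6142) = -42319936484893690/3071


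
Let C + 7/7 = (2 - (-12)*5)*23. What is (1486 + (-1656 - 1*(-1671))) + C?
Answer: 2926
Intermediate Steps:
C = 1425 (C = -1 + (2 - (-12)*5)*23 = -1 + (2 - 4*(-15))*23 = -1 + (2 + 60)*23 = -1 + 62*23 = -1 + 1426 = 1425)
(1486 + (-1656 - 1*(-1671))) + C = (1486 + (-1656 - 1*(-1671))) + 1425 = (1486 + (-1656 + 1671)) + 1425 = (1486 + 15) + 1425 = 1501 + 1425 = 2926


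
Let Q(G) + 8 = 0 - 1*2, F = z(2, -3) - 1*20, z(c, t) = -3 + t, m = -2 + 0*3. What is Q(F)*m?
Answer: 20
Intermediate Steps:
m = -2 (m = -2 + 0 = -2)
F = -26 (F = (-3 - 3) - 1*20 = -6 - 20 = -26)
Q(G) = -10 (Q(G) = -8 + (0 - 1*2) = -8 + (0 - 2) = -8 - 2 = -10)
Q(F)*m = -10*(-2) = 20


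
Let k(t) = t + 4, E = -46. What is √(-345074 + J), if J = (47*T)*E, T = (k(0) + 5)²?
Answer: 2*I*√130049 ≈ 721.25*I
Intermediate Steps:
k(t) = 4 + t
T = 81 (T = ((4 + 0) + 5)² = (4 + 5)² = 9² = 81)
J = -175122 (J = (47*81)*(-46) = 3807*(-46) = -175122)
√(-345074 + J) = √(-345074 - 175122) = √(-520196) = 2*I*√130049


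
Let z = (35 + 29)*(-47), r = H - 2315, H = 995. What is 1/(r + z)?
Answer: -1/4328 ≈ -0.00023105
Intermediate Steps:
r = -1320 (r = 995 - 2315 = -1320)
z = -3008 (z = 64*(-47) = -3008)
1/(r + z) = 1/(-1320 - 3008) = 1/(-4328) = -1/4328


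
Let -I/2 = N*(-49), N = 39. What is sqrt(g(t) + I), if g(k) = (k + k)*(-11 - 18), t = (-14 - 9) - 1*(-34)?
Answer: 4*sqrt(199) ≈ 56.427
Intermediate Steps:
I = 3822 (I = -78*(-49) = -2*(-1911) = 3822)
t = 11 (t = -23 + 34 = 11)
g(k) = -58*k (g(k) = (2*k)*(-29) = -58*k)
sqrt(g(t) + I) = sqrt(-58*11 + 3822) = sqrt(-638 + 3822) = sqrt(3184) = 4*sqrt(199)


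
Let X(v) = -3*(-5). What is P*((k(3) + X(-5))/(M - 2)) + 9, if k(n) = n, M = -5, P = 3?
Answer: 9/7 ≈ 1.2857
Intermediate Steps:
X(v) = 15
P*((k(3) + X(-5))/(M - 2)) + 9 = 3*((3 + 15)/(-5 - 2)) + 9 = 3*(18/(-7)) + 9 = 3*(18*(-⅐)) + 9 = 3*(-18/7) + 9 = -54/7 + 9 = 9/7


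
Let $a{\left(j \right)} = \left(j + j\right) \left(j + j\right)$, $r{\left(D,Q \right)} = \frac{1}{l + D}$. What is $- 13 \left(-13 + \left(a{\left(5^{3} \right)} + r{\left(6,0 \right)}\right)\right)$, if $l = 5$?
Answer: $- \frac{8935654}{11} \approx -8.1233 \cdot 10^{5}$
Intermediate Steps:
$r{\left(D,Q \right)} = \frac{1}{5 + D}$
$a{\left(j \right)} = 4 j^{2}$ ($a{\left(j \right)} = 2 j 2 j = 4 j^{2}$)
$- 13 \left(-13 + \left(a{\left(5^{3} \right)} + r{\left(6,0 \right)}\right)\right) = - 13 \left(-13 + \left(4 \left(5^{3}\right)^{2} + \frac{1}{5 + 6}\right)\right) = - 13 \left(-13 + \left(4 \cdot 125^{2} + \frac{1}{11}\right)\right) = - 13 \left(-13 + \left(4 \cdot 15625 + \frac{1}{11}\right)\right) = - 13 \left(-13 + \left(62500 + \frac{1}{11}\right)\right) = - 13 \left(-13 + \frac{687501}{11}\right) = \left(-13\right) \frac{687358}{11} = - \frac{8935654}{11}$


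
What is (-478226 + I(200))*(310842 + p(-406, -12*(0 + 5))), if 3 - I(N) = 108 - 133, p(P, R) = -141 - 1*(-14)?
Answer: -148583291570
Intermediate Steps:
p(P, R) = -127 (p(P, R) = -141 + 14 = -127)
I(N) = 28 (I(N) = 3 - (108 - 133) = 3 - 1*(-25) = 3 + 25 = 28)
(-478226 + I(200))*(310842 + p(-406, -12*(0 + 5))) = (-478226 + 28)*(310842 - 127) = -478198*310715 = -148583291570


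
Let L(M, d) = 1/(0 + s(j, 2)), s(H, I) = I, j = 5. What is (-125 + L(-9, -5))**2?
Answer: 62001/4 ≈ 15500.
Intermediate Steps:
L(M, d) = 1/2 (L(M, d) = 1/(0 + 2) = 1/2)
(-125 + L(-9, -5))**2 = (-125 + 1/2)**2 = (-249/2)**2 = 62001/4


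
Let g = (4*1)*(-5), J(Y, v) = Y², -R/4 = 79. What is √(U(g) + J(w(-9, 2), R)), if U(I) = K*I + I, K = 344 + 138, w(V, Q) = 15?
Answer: I*√9435 ≈ 97.134*I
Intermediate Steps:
R = -316 (R = -4*79 = -316)
K = 482
g = -20 (g = 4*(-5) = -20)
U(I) = 483*I (U(I) = 482*I + I = 483*I)
√(U(g) + J(w(-9, 2), R)) = √(483*(-20) + 15²) = √(-9660 + 225) = √(-9435) = I*√9435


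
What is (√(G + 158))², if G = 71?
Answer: 229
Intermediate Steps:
(√(G + 158))² = (√(71 + 158))² = (√229)² = 229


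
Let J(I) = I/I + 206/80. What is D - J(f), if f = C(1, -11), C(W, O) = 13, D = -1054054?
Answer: -42162303/40 ≈ -1.0541e+6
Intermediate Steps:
f = 13
J(I) = 143/40 (J(I) = 1 + 206*(1/80) = 1 + 103/40 = 143/40)
D - J(f) = -1054054 - 1*143/40 = -1054054 - 143/40 = -42162303/40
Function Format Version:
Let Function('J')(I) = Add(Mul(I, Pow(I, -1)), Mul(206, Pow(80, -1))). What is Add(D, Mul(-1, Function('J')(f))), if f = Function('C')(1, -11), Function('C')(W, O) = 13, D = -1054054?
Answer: Rational(-42162303, 40) ≈ -1.0541e+6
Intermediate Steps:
f = 13
Function('J')(I) = Rational(143, 40) (Function('J')(I) = Add(1, Mul(206, Rational(1, 80))) = Add(1, Rational(103, 40)) = Rational(143, 40))
Add(D, Mul(-1, Function('J')(f))) = Add(-1054054, Mul(-1, Rational(143, 40))) = Add(-1054054, Rational(-143, 40)) = Rational(-42162303, 40)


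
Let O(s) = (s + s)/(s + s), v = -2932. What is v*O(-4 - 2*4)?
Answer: -2932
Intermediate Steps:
O(s) = 1 (O(s) = (2*s)/((2*s)) = (2*s)*(1/(2*s)) = 1)
v*O(-4 - 2*4) = -2932*1 = -2932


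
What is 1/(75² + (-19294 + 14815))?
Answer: 1/1146 ≈ 0.00087260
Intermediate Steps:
1/(75² + (-19294 + 14815)) = 1/(5625 - 4479) = 1/1146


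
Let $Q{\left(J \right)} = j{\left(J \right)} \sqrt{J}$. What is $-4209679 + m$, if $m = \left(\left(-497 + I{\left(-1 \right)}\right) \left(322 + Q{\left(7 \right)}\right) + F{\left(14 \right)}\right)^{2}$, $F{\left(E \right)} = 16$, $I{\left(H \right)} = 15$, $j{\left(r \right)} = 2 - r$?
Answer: $24119762365 - 748006160 \sqrt{7} \approx 2.2141 \cdot 10^{10}$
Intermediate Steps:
$Q{\left(J \right)} = \sqrt{J} \left(2 - J\right)$ ($Q{\left(J \right)} = \left(2 - J\right) \sqrt{J} = \sqrt{J} \left(2 - J\right)$)
$m = \left(-155188 + 2410 \sqrt{7}\right)^{2}$ ($m = \left(\left(-497 + 15\right) \left(322 + \sqrt{7} \left(2 - 7\right)\right) + 16\right)^{2} = \left(- 482 \left(322 + \sqrt{7} \left(2 - 7\right)\right) + 16\right)^{2} = \left(- 482 \left(322 + \sqrt{7} \left(-5\right)\right) + 16\right)^{2} = \left(- 482 \left(322 - 5 \sqrt{7}\right) + 16\right)^{2} = \left(\left(-155204 + 2410 \sqrt{7}\right) + 16\right)^{2} = \left(-155188 + 2410 \sqrt{7}\right)^{2} \approx 2.2145 \cdot 10^{10}$)
$-4209679 + m = -4209679 + \left(24123972044 - 748006160 \sqrt{7}\right) = 24119762365 - 748006160 \sqrt{7}$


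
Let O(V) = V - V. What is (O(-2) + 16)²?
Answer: 256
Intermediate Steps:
O(V) = 0
(O(-2) + 16)² = (0 + 16)² = 16² = 256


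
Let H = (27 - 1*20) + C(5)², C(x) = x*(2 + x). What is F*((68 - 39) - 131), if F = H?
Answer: -125664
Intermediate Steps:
H = 1232 (H = (27 - 1*20) + (5*(2 + 5))² = (27 - 20) + (5*7)² = 7 + 35² = 7 + 1225 = 1232)
F = 1232
F*((68 - 39) - 131) = 1232*((68 - 39) - 131) = 1232*(29 - 131) = 1232*(-102) = -125664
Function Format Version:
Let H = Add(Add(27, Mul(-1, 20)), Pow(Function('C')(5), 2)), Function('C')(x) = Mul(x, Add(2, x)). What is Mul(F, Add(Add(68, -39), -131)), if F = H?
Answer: -125664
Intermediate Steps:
H = 1232 (H = Add(Add(27, Mul(-1, 20)), Pow(Mul(5, Add(2, 5)), 2)) = Add(Add(27, -20), Pow(Mul(5, 7), 2)) = Add(7, Pow(35, 2)) = Add(7, 1225) = 1232)
F = 1232
Mul(F, Add(Add(68, -39), -131)) = Mul(1232, Add(Add(68, -39), -131)) = Mul(1232, Add(29, -131)) = Mul(1232, -102) = -125664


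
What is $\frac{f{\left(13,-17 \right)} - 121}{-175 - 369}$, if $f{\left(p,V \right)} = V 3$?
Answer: $\frac{43}{136} \approx 0.31618$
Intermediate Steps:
$f{\left(p,V \right)} = 3 V$
$\frac{f{\left(13,-17 \right)} - 121}{-175 - 369} = \frac{3 \left(-17\right) - 121}{-175 - 369} = \frac{-51 - 121}{-544} = \left(-172\right) \left(- \frac{1}{544}\right) = \frac{43}{136}$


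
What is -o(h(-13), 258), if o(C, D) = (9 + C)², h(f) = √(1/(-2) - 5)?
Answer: -(18 + I*√22)²/4 ≈ -75.5 - 42.214*I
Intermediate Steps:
h(f) = I*√22/2 (h(f) = √(-½ - 5) = √(-11/2) = I*√22/2)
-o(h(-13), 258) = -(9 + I*√22/2)²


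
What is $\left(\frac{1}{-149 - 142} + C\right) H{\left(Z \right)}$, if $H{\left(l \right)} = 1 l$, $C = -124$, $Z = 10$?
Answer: $- \frac{360850}{291} \approx -1240.0$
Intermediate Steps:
$H{\left(l \right)} = l$
$\left(\frac{1}{-149 - 142} + C\right) H{\left(Z \right)} = \left(\frac{1}{-149 - 142} - 124\right) 10 = \left(\frac{1}{-291} - 124\right) 10 = \left(- \frac{1}{291} - 124\right) 10 = \left(- \frac{36085}{291}\right) 10 = - \frac{360850}{291}$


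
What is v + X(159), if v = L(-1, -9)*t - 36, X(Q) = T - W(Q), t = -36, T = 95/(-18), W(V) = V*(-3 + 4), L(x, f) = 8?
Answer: -8789/18 ≈ -488.28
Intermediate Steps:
W(V) = V (W(V) = V*1 = V)
T = -95/18 (T = 95*(-1/18) = -95/18 ≈ -5.2778)
X(Q) = -95/18 - Q
v = -324 (v = 8*(-36) - 36 = -288 - 36 = -324)
v + X(159) = -324 + (-95/18 - 1*159) = -324 + (-95/18 - 159) = -324 - 2957/18 = -8789/18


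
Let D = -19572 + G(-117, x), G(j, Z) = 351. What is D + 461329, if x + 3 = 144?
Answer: 442108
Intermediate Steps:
x = 141 (x = -3 + 144 = 141)
D = -19221 (D = -19572 + 351 = -19221)
D + 461329 = -19221 + 461329 = 442108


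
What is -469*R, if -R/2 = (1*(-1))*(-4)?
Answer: 3752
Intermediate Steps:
R = -8 (R = -2*1*(-1)*(-4) = -(-2)*(-4) = -2*4 = -8)
-469*R = -469*(-8) = 3752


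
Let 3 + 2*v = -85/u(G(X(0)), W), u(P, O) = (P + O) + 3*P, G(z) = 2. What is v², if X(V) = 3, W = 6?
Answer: 16129/784 ≈ 20.573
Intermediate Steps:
u(P, O) = O + 4*P (u(P, O) = (O + P) + 3*P = O + 4*P)
v = -127/28 (v = -3/2 + (-85/(6 + 4*2))/2 = -3/2 + (-85/(6 + 8))/2 = -3/2 + (-85/14)/2 = -3/2 + (-85*1/14)/2 = -3/2 + (½)*(-85/14) = -3/2 - 85/28 = -127/28 ≈ -4.5357)
v² = (-127/28)² = 16129/784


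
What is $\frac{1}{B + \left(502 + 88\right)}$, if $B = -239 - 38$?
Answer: $\frac{1}{313} \approx 0.0031949$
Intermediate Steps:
$B = -277$ ($B = -239 - 38 = -277$)
$\frac{1}{B + \left(502 + 88\right)} = \frac{1}{-277 + \left(502 + 88\right)} = \frac{1}{-277 + 590} = \frac{1}{313}$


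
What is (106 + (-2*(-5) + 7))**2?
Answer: 15129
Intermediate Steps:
(106 + (-2*(-5) + 7))**2 = (106 + (10 + 7))**2 = (106 + 17)**2 = 123**2 = 15129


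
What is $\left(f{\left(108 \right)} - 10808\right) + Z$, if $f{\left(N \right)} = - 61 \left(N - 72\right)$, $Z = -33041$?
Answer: $-46045$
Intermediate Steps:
$f{\left(N \right)} = 4392 - 61 N$ ($f{\left(N \right)} = - 61 \left(-72 + N\right) = 4392 - 61 N$)
$\left(f{\left(108 \right)} - 10808\right) + Z = \left(\left(4392 - 6588\right) - 10808\right) - 33041 = \left(-2196 - 10808\right) - 33041 = -13004 - 33041 = -46045$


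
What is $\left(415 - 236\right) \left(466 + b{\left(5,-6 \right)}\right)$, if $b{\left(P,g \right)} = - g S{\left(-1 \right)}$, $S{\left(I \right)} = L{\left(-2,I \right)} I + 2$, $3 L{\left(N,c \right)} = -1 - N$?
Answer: $85204$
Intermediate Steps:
$L{\left(N,c \right)} = - \frac{1}{3} - \frac{N}{3}$ ($L{\left(N,c \right)} = \frac{-1 - N}{3} = - \frac{1}{3} - \frac{N}{3}$)
$S{\left(I \right)} = 2 + \frac{I}{3}$ ($S{\left(I \right)} = \left(- \frac{1}{3} - - \frac{2}{3}\right) I + 2 = \left(- \frac{1}{3} + \frac{2}{3}\right) I + 2 = \frac{I}{3} + 2 = 2 + \frac{I}{3}$)
$b{\left(P,g \right)} = - \frac{5 g}{3}$ ($b{\left(P,g \right)} = - g \left(2 + \frac{1}{3} \left(-1\right)\right) = - g \left(2 - \frac{1}{3}\right) = - g \frac{5}{3} = - \frac{5 g}{3}$)
$\left(415 - 236\right) \left(466 + b{\left(5,-6 \right)}\right) = \left(415 - 236\right) \left(466 - -10\right) = 179 \left(466 + 10\right) = 179 \cdot 476 = 85204$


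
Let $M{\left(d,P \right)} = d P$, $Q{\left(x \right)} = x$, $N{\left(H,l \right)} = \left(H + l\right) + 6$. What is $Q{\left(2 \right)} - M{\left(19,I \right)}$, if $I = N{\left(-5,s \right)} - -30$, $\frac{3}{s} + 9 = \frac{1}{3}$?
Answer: $- \frac{15091}{26} \approx -580.42$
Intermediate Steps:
$s = - \frac{9}{26}$ ($s = \frac{3}{-9 + \frac{1}{3}} = \frac{3}{- \frac{26}{3}} = 3 \left(- \frac{3}{26}\right) = - \frac{9}{26} \approx -0.34615$)
$N{\left(H,l \right)} = 6 + H + l$
$I = \frac{797}{26}$ ($I = \left(6 - 5 - \frac{9}{26}\right) - -30 = \frac{17}{26} + 30 = \frac{797}{26} \approx 30.654$)
$M{\left(d,P \right)} = P d$
$Q{\left(2 \right)} - M{\left(19,I \right)} = 2 - \frac{797}{26} \cdot 19 = 2 - \frac{15143}{26} = - \frac{15091}{26}$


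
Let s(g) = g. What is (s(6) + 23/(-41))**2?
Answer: 49729/1681 ≈ 29.583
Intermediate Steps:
(s(6) + 23/(-41))**2 = (6 + 23/(-41))**2 = (6 + 23*(-1/41))**2 = (6 - 23/41)**2 = (223/41)**2 = 49729/1681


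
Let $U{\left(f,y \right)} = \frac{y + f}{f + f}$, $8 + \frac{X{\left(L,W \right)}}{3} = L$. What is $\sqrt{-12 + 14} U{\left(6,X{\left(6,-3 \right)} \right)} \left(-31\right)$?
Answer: $0$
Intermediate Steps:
$X{\left(L,W \right)} = -24 + 3 L$
$U{\left(f,y \right)} = \frac{f + y}{2 f}$
$\sqrt{-12 + 14} U{\left(6,X{\left(6,-3 \right)} \right)} \left(-31\right) = \sqrt{-12 + 14} \frac{6 + \left(-24 + 3 \cdot 6\right)}{2 \cdot 6} \left(-31\right) = \sqrt{2} \cdot \frac{1}{2} \cdot \frac{1}{6} \left(6 + \left(-24 + 18\right)\right) \left(-31\right) = \sqrt{2} \cdot \frac{1}{2} \cdot \frac{1}{6} \left(6 - 6\right) \left(-31\right) = \sqrt{2} \cdot \frac{1}{2} \cdot \frac{1}{6} \cdot 0 \left(-31\right) = \sqrt{2} \cdot 0 \left(-31\right) = 0 \left(-31\right) = 0$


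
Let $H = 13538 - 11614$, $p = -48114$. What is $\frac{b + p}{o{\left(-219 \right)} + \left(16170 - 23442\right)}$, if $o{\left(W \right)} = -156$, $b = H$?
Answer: $\frac{23095}{3714} \approx 6.2184$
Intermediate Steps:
$H = 1924$
$b = 1924$
$\frac{b + p}{o{\left(-219 \right)} + \left(16170 - 23442\right)} = \frac{1924 - 48114}{-156 + \left(16170 - 23442\right)} = - \frac{46190}{-156 - 7272} = - \frac{46190}{-7428} = \left(-46190\right) \left(- \frac{1}{7428}\right) = \frac{23095}{3714}$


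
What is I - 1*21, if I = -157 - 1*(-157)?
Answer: -21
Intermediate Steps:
I = 0 (I = -157 + 157 = 0)
I - 1*21 = 0 - 1*21 = 0 - 21 = -21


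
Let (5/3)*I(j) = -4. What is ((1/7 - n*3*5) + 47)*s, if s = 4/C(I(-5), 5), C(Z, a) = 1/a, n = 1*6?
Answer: -6000/7 ≈ -857.14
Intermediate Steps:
I(j) = -12/5 (I(j) = (⅗)*(-4) = -12/5)
n = 6
s = 20 (s = 4/(1/5) = 4/(⅕) = 4*5 = 20)
((1/7 - n*3*5) + 47)*s = ((1/7 - 6*3*5) + 47)*20 = ((⅐ - 18*5) + 47)*20 = ((⅐ - 1*90) + 47)*20 = ((⅐ - 90) + 47)*20 = (-629/7 + 47)*20 = -300/7*20 = -6000/7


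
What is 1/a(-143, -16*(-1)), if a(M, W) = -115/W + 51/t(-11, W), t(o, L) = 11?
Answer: -176/449 ≈ -0.39198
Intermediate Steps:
a(M, W) = 51/11 - 115/W (a(M, W) = -115/W + 51/11 = 51/11 - 115/W)
1/a(-143, -16*(-1)) = 1/(51/11 - 115/((-16*(-1)))) = 1/(51/11 - 115/16) = 1/(-449/176) = -176/449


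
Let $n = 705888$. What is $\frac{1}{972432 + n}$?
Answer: $\frac{1}{1678320} \approx 5.9583 \cdot 10^{-7}$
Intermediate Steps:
$\frac{1}{972432 + n} = \frac{1}{972432 + 705888} = \frac{1}{1678320}$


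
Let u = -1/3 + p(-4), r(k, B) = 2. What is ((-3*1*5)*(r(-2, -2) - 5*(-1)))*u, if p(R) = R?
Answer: 455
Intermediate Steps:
u = -13/3 (u = -1/3 - 4 = (⅓)*(-1) - 4 = -⅓ - 4 = -13/3 ≈ -4.3333)
((-3*1*5)*(r(-2, -2) - 5*(-1)))*u = ((-3*1*5)*(2 - 5*(-1)))*(-13/3) = ((-3*5)*(2 + 5))*(-13/3) = -15*7*(-13/3) = -105*(-13/3) = 455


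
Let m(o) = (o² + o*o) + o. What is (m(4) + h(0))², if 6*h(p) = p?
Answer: 1296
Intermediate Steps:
h(p) = p/6
m(o) = o + 2*o² (m(o) = (o² + o²) + o = 2*o² + o = o + 2*o²)
(m(4) + h(0))² = (4*(1 + 2*4) + (⅙)*0)² = (4*(1 + 8) + 0)² = (4*9 + 0)² = (36 + 0)² = 36² = 1296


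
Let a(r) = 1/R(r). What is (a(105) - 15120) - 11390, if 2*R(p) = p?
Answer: -2783548/105 ≈ -26510.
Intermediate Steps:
R(p) = p/2
a(r) = 2/r (a(r) = 1/(r/2) = 2/r)
(a(105) - 15120) - 11390 = (2/105 - 15120) - 11390 = -1587598/105 - 11390 = -2783548/105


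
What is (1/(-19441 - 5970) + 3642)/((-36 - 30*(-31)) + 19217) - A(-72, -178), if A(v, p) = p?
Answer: 5356339847/30061213 ≈ 178.18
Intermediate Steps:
(1/(-19441 - 5970) + 3642)/((-36 - 30*(-31)) + 19217) - A(-72, -178) = (1/(-19441 - 5970) + 3642)/((-36 - 30*(-31)) + 19217) - 1*(-178) = (1/(-25411) + 3642)/((-36 + 930) + 19217) + 178 = (-1/25411 + 3642)/(894 + 19217) + 178 = (92546861/25411)/20111 + 178 = (92546861/25411)*(1/20111) + 178 = 5443933/30061213 + 178 = 5356339847/30061213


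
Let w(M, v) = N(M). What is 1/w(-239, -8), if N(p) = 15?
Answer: 1/15 ≈ 0.066667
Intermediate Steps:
w(M, v) = 15
1/w(-239, -8) = 1/15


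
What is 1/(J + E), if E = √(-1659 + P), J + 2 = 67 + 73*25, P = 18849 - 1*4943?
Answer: 1890/3559853 - √12247/3559853 ≈ 0.00049983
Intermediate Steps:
P = 13906 (P = 18849 - 4943 = 13906)
J = 1890 (J = -2 + (67 + 73*25) = -2 + (67 + 1825) = -2 + 1892 = 1890)
E = √12247 (E = √(-1659 + 13906) = √12247 ≈ 110.67)
1/(J + E) = 1/(1890 + √12247)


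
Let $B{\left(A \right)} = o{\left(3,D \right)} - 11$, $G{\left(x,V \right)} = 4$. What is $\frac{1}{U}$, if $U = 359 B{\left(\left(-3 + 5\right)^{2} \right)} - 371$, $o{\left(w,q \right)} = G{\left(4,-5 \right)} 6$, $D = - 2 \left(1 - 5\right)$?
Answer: $\frac{1}{4296} \approx 0.00023277$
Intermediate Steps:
$D = 8$ ($D = \left(-2\right) \left(-4\right) = 8$)
$o{\left(w,q \right)} = 24$ ($o{\left(w,q \right)} = 4 \cdot 6 = 24$)
$B{\left(A \right)} = 13$ ($B{\left(A \right)} = 24 - 11 = 13$)
$U = 4296$ ($U = 359 \cdot 13 - 371 = 4667 - 371 = 4296$)
$\frac{1}{U} = \frac{1}{4296}$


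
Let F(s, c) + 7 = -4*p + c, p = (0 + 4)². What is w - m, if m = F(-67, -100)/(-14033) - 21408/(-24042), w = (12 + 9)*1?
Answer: 1130079910/56230231 ≈ 20.097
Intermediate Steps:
p = 16 (p = 4² = 16)
F(s, c) = -71 + c (F(s, c) = -7 + (-4*16 + c) = -7 + (-64 + c) = -71 + c)
w = 21 (w = 21*1 = 21)
m = 50754941/56230231 (m = (-71 - 100)/(-14033) - 21408/(-24042) = -171*(-1/14033) - 21408*(-1/24042) = 171/14033 + 3568/4007 = 50754941/56230231 ≈ 0.90263)
w - m = 21 - 1*50754941/56230231 = 21 - 50754941/56230231 = 1130079910/56230231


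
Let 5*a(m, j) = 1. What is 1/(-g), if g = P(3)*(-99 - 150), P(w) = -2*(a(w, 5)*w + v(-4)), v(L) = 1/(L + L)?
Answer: -20/4731 ≈ -0.0042274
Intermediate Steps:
a(m, j) = ⅕ (a(m, j) = (⅕)*1 = ⅕)
v(L) = 1/(2*L)
P(w) = ¼ - 2*w/5 (P(w) = -2*(w/5 + (½)/(-4)) = -2*(w/5 + (½)*(-¼)) = -2*(w/5 - ⅛) = -2*(-⅛ + w/5) = ¼ - 2*w/5)
g = 4731/20 (g = (¼ - ⅖*3)*(-99 - 150) = (¼ - 6/5)*(-249) = -19/20*(-249) = 4731/20 ≈ 236.55)
1/(-g) = 1/(-1*4731/20) = 1/(-4731/20) = -20/4731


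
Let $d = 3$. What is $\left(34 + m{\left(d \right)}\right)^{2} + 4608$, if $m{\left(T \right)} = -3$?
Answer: $5569$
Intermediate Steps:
$\left(34 + m{\left(d \right)}\right)^{2} + 4608 = \left(34 - 3\right)^{2} + 4608 = 31^{2} + 4608 = 961 + 4608 = 5569$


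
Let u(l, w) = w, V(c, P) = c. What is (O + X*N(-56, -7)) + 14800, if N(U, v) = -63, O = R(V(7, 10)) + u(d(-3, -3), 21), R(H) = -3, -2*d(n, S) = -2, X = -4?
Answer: 15070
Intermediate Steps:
d(n, S) = 1 (d(n, S) = -½*(-2) = 1)
O = 18 (O = -3 + 21 = 18)
(O + X*N(-56, -7)) + 14800 = (18 - 4*(-63)) + 14800 = (18 + 252) + 14800 = 270 + 14800 = 15070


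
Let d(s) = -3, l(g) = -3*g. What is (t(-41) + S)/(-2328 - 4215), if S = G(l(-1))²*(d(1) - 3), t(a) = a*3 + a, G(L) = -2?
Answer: 188/6543 ≈ 0.028733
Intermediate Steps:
t(a) = 4*a (t(a) = 3*a + a = 4*a)
S = -24 (S = (-2)²*(-3 - 3) = 4*(-6) = -24)
(t(-41) + S)/(-2328 - 4215) = (4*(-41) - 24)/(-2328 - 4215) = (-164 - 24)/(-6543) = -188*(-1/6543) = 188/6543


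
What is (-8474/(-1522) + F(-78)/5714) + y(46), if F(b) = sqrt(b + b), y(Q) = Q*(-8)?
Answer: -275811/761 + I*sqrt(39)/2857 ≈ -362.43 + 0.0021859*I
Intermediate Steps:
y(Q) = -8*Q
F(b) = sqrt(2)*sqrt(b) (F(b) = sqrt(2*b) = sqrt(2)*sqrt(b))
(-8474/(-1522) + F(-78)/5714) + y(46) = (-8474/(-1522) + (sqrt(2)*sqrt(-78))/5714) - 8*46 = (-8474*(-1/1522) + (sqrt(2)*(I*sqrt(78)))*(1/5714)) - 368 = (4237/761 + (2*I*sqrt(39))*(1/5714)) - 368 = (4237/761 + I*sqrt(39)/2857) - 368 = -275811/761 + I*sqrt(39)/2857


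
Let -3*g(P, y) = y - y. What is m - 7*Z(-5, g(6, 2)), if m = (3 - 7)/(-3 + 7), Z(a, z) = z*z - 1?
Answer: 6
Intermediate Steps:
g(P, y) = 0 (g(P, y) = -(y - y)/3 = -1/3*0 = 0)
Z(a, z) = -1 + z**2 (Z(a, z) = z**2 - 1 = -1 + z**2)
m = -1 (m = -4/4 = -4*1/4 = -1)
m - 7*Z(-5, g(6, 2)) = -1 - 7*(-1 + 0**2) = -1 - 7*(-1 + 0) = -1 - 7*(-1) = -1 + 7 = 6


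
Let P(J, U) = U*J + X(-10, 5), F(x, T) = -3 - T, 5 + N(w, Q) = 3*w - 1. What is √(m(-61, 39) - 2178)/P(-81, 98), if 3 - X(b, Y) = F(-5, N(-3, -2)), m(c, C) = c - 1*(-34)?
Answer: -7*I*√5/2649 ≈ -0.0059088*I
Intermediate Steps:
m(c, C) = 34 + c (m(c, C) = c + 34 = 34 + c)
N(w, Q) = -6 + 3*w (N(w, Q) = -5 + (3*w - 1) = -5 + (-1 + 3*w) = -6 + 3*w)
X(b, Y) = -9 (X(b, Y) = 3 - (-3 - (-6 + 3*(-3))) = 3 - (-3 - (-6 - 9)) = 3 - (-3 - 1*(-15)) = 3 - (-3 + 15) = 3 - 1*12 = 3 - 12 = -9)
P(J, U) = -9 + J*U (P(J, U) = U*J - 9 = J*U - 9 = -9 + J*U)
√(m(-61, 39) - 2178)/P(-81, 98) = √((34 - 61) - 2178)/(-9 - 81*98) = √(-27 - 2178)/(-9 - 7938) = √(-2205)/(-7947) = (21*I*√5)*(-1/7947) = -7*I*√5/2649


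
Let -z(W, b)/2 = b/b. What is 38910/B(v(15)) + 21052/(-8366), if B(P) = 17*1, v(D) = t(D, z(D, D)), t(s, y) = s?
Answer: 162581588/71111 ≈ 2286.3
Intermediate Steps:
z(W, b) = -2 (z(W, b) = -2*b/b = -2*1 = -2)
v(D) = D
B(P) = 17
38910/B(v(15)) + 21052/(-8366) = 38910/17 + 21052/(-8366) = 38910*(1/17) + 21052*(-1/8366) = 38910/17 - 10526/4183 = 162581588/71111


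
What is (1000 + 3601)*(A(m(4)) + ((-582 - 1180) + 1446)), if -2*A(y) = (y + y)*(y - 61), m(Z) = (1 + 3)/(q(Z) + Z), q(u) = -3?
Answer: -404888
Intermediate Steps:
m(Z) = 4/(-3 + Z) (m(Z) = (1 + 3)/(-3 + Z) = 4/(-3 + Z))
A(y) = -y*(-61 + y) (A(y) = -(y + y)*(y - 61)/2 = -2*y*(-61 + y)/2 = -y*(-61 + y))
(1000 + 3601)*(A(m(4)) + ((-582 - 1180) + 1446)) = (1000 + 3601)*((4/(-3 + 4))*(61 - 4/(-3 + 4)) + ((-582 - 1180) + 1446)) = 4601*((4/1)*(61 - 4/1) + (-1762 + 1446)) = 4601*((4*1)*(61 - 4) - 316) = 4601*(4*(61 - 1*4) - 316) = 4601*(4*(61 - 4) - 316) = 4601*(4*57 - 316) = 4601*(228 - 316) = 4601*(-88) = -404888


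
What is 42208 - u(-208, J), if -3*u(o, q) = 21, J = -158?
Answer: 42215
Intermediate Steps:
u(o, q) = -7 (u(o, q) = -⅓*21 = -7)
42208 - u(-208, J) = 42208 - 1*(-7) = 42208 + 7 = 42215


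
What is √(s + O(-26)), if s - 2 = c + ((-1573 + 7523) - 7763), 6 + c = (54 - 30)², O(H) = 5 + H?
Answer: I*√1262 ≈ 35.525*I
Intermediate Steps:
c = 570 (c = -6 + (54 - 30)² = -6 + 24² = -6 + 576 = 570)
s = -1241 (s = 2 + (570 + ((-1573 + 7523) - 7763)) = 2 + (570 + (5950 - 7763)) = 2 + (570 - 1813) = 2 - 1243 = -1241)
√(s + O(-26)) = √(-1241 + (5 - 26)) = √(-1241 - 21) = √(-1262) = I*√1262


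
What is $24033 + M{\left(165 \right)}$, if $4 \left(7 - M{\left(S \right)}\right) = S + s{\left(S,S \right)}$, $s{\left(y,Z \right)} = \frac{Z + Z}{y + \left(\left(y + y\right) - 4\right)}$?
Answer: $\frac{47133215}{1964} \approx 23999.0$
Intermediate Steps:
$s{\left(y,Z \right)} = \frac{2 Z}{-4 + 3 y}$ ($s{\left(y,Z \right)} = \frac{2 Z}{y + \left(2 y - 4\right)} = \frac{2 Z}{y + \left(-4 + 2 y\right)} = \frac{2 Z}{-4 + 3 y}$)
$M{\left(S \right)} = 7 - \frac{S}{4} - \frac{S}{2 \left(-4 + 3 S\right)}$ ($M{\left(S \right)} = 7 - \frac{S + \frac{2 S}{-4 + 3 S}}{4} = 7 - \left(\frac{S}{4} + \frac{S}{2 \left(-4 + 3 S\right)}\right) = 7 - \frac{S}{4} - \frac{S}{2 \left(-4 + 3 S\right)}$)
$24033 + M{\left(165 \right)} = 24033 + \frac{-112 - 3 \cdot 165^{2} + 86 \cdot 165}{4 \left(-4 + 3 \cdot 165\right)} = 24033 + \frac{-112 - 81675 + 14190}{4 \left(-4 + 495\right)} = 24033 + \frac{-112 - 81675 + 14190}{4 \cdot 491} = 24033 + \frac{1}{4} \cdot \frac{1}{491} \left(-67597\right) = 24033 - \frac{67597}{1964} = \frac{47133215}{1964}$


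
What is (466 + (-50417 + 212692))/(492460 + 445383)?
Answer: 162741/937843 ≈ 0.17353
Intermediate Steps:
(466 + (-50417 + 212692))/(492460 + 445383) = (466 + 162275)/937843 = 162741*(1/937843) = 162741/937843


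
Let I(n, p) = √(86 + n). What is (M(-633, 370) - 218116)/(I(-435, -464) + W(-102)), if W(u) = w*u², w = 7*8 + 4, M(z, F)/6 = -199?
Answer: -19557439200/55667939707 + 31330*I*√349/55667939707 ≈ -0.35132 + 1.0514e-5*I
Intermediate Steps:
M(z, F) = -1194 (M(z, F) = 6*(-199) = -1194)
w = 60 (w = 56 + 4 = 60)
W(u) = 60*u²
(M(-633, 370) - 218116)/(I(-435, -464) + W(-102)) = (-1194 - 218116)/(√(86 - 435) + 60*(-102)²) = -219310/(√(-349) + 60*10404) = -219310/(I*√349 + 624240) = -219310/(624240 + I*√349)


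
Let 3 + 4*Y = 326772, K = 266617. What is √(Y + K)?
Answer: √1393237/2 ≈ 590.18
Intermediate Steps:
Y = 326769/4 (Y = -¾ + (¼)*326772 = -¾ + 81693 = 326769/4 ≈ 81692.)
√(Y + K) = √(326769/4 + 266617) = √(1393237/4) = √1393237/2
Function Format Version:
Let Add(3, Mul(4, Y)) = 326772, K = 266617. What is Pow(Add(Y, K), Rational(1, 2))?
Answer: Mul(Rational(1, 2), Pow(1393237, Rational(1, 2))) ≈ 590.18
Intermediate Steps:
Y = Rational(326769, 4) (Y = Add(Rational(-3, 4), Mul(Rational(1, 4), 326772)) = Add(Rational(-3, 4), 81693) = Rational(326769, 4) ≈ 81692.)
Pow(Add(Y, K), Rational(1, 2)) = Pow(Add(Rational(326769, 4), 266617), Rational(1, 2)) = Pow(Rational(1393237, 4), Rational(1, 2)) = Mul(Rational(1, 2), Pow(1393237, Rational(1, 2)))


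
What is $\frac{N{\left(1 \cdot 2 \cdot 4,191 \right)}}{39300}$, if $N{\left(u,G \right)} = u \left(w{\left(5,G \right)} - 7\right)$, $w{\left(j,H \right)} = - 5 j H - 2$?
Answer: $- \frac{9568}{9825} \approx -0.97384$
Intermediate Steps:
$w{\left(j,H \right)} = -2 - 5 H j$ ($w{\left(j,H \right)} = - 5 H j - 2 = -2 - 5 H j$)
$N{\left(u,G \right)} = u \left(-9 - 25 G\right)$ ($N{\left(u,G \right)} = u \left(\left(-2 - 5 G 5\right) - 7\right) = u \left(\left(-2 - 25 G\right) - 7\right) = u \left(-9 - 25 G\right)$)
$\frac{N{\left(1 \cdot 2 \cdot 4,191 \right)}}{39300} = \frac{\left(-1\right) 1 \cdot 2 \cdot 4 \left(9 + 25 \cdot 191\right)}{39300} = - 2 \cdot 4 \left(9 + 4775\right) \frac{1}{39300} = \left(-1\right) 8 \cdot 4784 \cdot \frac{1}{39300} = \left(-38272\right) \frac{1}{39300} = - \frac{9568}{9825}$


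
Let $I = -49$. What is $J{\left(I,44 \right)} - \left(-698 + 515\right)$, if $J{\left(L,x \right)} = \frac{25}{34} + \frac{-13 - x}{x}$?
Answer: $\frac{136465}{748} \approx 182.44$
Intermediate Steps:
$J{\left(L,x \right)} = \frac{25}{34} + \frac{-13 - x}{x}$ ($J{\left(L,x \right)} = 25 \cdot \frac{1}{34} + \frac{-13 - x}{x} = \frac{25}{34} + \frac{-13 - x}{x}$)
$J{\left(I,44 \right)} - \left(-698 + 515\right) = \left(- \frac{9}{34} - \frac{13}{44}\right) - \left(-698 + 515\right) = \left(- \frac{9}{34} - \frac{13}{44}\right) - -183 = \left(- \frac{9}{34} - \frac{13}{44}\right) + 183 = - \frac{419}{748} + 183 = \frac{136465}{748}$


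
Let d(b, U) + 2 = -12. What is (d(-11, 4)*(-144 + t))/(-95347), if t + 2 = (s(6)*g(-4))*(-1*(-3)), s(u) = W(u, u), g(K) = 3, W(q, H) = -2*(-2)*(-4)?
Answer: -580/13621 ≈ -0.042581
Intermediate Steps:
d(b, U) = -14 (d(b, U) = -2 - 12 = -14)
W(q, H) = -16 (W(q, H) = 4*(-4) = -16)
s(u) = -16
t = -146 (t = -2 + (-16*3)*(-1*(-3)) = -2 - 48*3 = -2 - 144 = -146)
(d(-11, 4)*(-144 + t))/(-95347) = -14*(-144 - 146)/(-95347) = -14*(-290)*(-1/95347) = 4060*(-1/95347) = -580/13621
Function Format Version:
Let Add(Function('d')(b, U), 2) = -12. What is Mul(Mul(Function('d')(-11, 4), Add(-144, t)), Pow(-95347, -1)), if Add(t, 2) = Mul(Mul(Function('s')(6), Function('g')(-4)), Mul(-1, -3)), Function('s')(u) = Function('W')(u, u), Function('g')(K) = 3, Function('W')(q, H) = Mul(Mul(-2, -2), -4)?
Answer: Rational(-580, 13621) ≈ -0.042581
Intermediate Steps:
Function('d')(b, U) = -14 (Function('d')(b, U) = Add(-2, -12) = -14)
Function('W')(q, H) = -16 (Function('W')(q, H) = Mul(4, -4) = -16)
Function('s')(u) = -16
t = -146 (t = Add(-2, Mul(Mul(-16, 3), Mul(-1, -3))) = Add(-2, Mul(-48, 3)) = Add(-2, -144) = -146)
Mul(Mul(Function('d')(-11, 4), Add(-144, t)), Pow(-95347, -1)) = Mul(Mul(-14, Add(-144, -146)), Pow(-95347, -1)) = Mul(Mul(-14, -290), Rational(-1, 95347)) = Mul(4060, Rational(-1, 95347)) = Rational(-580, 13621)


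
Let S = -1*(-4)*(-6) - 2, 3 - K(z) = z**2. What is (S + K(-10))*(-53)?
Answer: 6519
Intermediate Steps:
K(z) = 3 - z**2
S = -26 (S = 4*(-6) - 2 = -24 - 2 = -26)
(S + K(-10))*(-53) = (-26 + (3 - 1*(-10)**2))*(-53) = (-26 + (3 - 1*100))*(-53) = (-26 + (3 - 100))*(-53) = (-26 - 97)*(-53) = -123*(-53) = 6519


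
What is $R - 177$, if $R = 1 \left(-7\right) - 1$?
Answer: $-185$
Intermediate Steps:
$R = -8$ ($R = -7 - 1 = -8$)
$R - 177 = -8 - 177 = -185$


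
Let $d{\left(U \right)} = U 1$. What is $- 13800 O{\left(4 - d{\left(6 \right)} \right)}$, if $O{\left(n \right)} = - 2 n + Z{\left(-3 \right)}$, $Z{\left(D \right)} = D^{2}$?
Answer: $-179400$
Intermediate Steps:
$d{\left(U \right)} = U$
$O{\left(n \right)} = 9 - 2 n$ ($O{\left(n \right)} = - 2 n + \left(-3\right)^{2} = - 2 n + 9 = 9 - 2 n$)
$- 13800 O{\left(4 - d{\left(6 \right)} \right)} = - 13800 \left(9 - 2 \left(4 - 6\right)\right) = - 13800 \left(9 - -4\right) = - 13800 \left(9 + 4\right) = \left(-13800\right) 13 = -179400$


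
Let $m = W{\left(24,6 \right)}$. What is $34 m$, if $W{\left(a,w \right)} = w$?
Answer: $204$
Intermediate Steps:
$m = 6$
$34 m = 34 \cdot 6 = 204$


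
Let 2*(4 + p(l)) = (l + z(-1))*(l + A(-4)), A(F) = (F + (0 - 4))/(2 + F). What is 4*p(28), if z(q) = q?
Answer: 1712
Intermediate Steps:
A(F) = (-4 + F)/(2 + F) (A(F) = (F - 4)/(2 + F) = (-4 + F)/(2 + F))
p(l) = -4 + (-1 + l)*(4 + l)/2 (p(l) = -4 + ((l - 1)*(l + (-4 - 4)/(2 - 4)))/2 = -4 + ((-1 + l)*(l - 8/(-2)))/2 = -4 + ((-1 + l)*(l - ½*(-8)))/2 = -4 + ((-1 + l)*(l + 4))/2 = -4 + ((-1 + l)*(4 + l))/2 = -4 + (-1 + l)*(4 + l)/2)
4*p(28) = 4*(-6 + (½)*28² + (3/2)*28) = 4*(-6 + (½)*784 + 42) = 4*(-6 + 392 + 42) = 4*428 = 1712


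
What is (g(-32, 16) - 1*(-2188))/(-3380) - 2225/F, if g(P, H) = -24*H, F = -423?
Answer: 1689352/357435 ≈ 4.7263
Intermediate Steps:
(g(-32, 16) - 1*(-2188))/(-3380) - 2225/F = (-24*16 - 1*(-2188))/(-3380) - 2225/(-423) = (-384 + 2188)*(-1/3380) - 2225*(-1/423) = 1804*(-1/3380) + 2225/423 = -451/845 + 2225/423 = 1689352/357435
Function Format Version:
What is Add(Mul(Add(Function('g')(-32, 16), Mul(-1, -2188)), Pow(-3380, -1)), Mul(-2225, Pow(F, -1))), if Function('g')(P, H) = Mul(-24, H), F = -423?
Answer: Rational(1689352, 357435) ≈ 4.7263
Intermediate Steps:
Add(Mul(Add(Function('g')(-32, 16), Mul(-1, -2188)), Pow(-3380, -1)), Mul(-2225, Pow(F, -1))) = Add(Mul(Add(Mul(-24, 16), Mul(-1, -2188)), Pow(-3380, -1)), Mul(-2225, Pow(-423, -1))) = Add(Mul(Add(-384, 2188), Rational(-1, 3380)), Mul(-2225, Rational(-1, 423))) = Add(Mul(1804, Rational(-1, 3380)), Rational(2225, 423)) = Add(Rational(-451, 845), Rational(2225, 423)) = Rational(1689352, 357435)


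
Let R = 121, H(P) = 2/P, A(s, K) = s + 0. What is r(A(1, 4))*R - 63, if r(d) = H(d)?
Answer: 179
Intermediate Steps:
A(s, K) = s
r(d) = 2/d
r(A(1, 4))*R - 63 = (2/1)*121 - 63 = (2*1)*121 - 63 = 2*121 - 63 = 242 - 63 = 179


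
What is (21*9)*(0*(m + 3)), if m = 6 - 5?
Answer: 0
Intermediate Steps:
m = 1
(21*9)*(0*(m + 3)) = (21*9)*(0*(1 + 3)) = 189*(0*4) = 189*0 = 0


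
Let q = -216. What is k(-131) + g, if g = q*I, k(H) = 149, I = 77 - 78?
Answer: 365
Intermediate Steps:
I = -1
g = 216 (g = -216*(-1) = 216)
k(-131) + g = 149 + 216 = 365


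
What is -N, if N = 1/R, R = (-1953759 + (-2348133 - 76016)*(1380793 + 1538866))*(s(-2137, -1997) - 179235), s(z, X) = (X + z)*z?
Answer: 1/61258280958831320850 ≈ 1.6324e-20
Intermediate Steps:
s(z, X) = z*(X + z)
R = -61258280958831320850 (R = (-1953759 + (-2348133 - 76016)*(1380793 + 1538866))*(-2137*(-1997 - 2137) - 179235) = (-1953759 - 2424149*2919659)*(-2137*(-4134) - 179235) = (-1953759 - 7077688445191)*(8834358 - 179235) = -7077690398950*8655123 = -61258280958831320850)
N = -1/61258280958831320850 (N = 1/(-61258280958831320850) = -1/61258280958831320850 ≈ -1.6324e-20)
-N = -1*(-1/61258280958831320850) = 1/61258280958831320850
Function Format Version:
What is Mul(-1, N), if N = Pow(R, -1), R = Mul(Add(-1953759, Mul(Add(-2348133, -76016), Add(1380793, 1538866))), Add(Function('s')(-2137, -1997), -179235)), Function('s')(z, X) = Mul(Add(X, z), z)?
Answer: Rational(1, 61258280958831320850) ≈ 1.6324e-20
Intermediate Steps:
Function('s')(z, X) = Mul(z, Add(X, z))
R = -61258280958831320850 (R = Mul(Add(-1953759, Mul(Add(-2348133, -76016), Add(1380793, 1538866))), Add(Mul(-2137, Add(-1997, -2137)), -179235)) = Mul(Add(-1953759, Mul(-2424149, 2919659)), Add(Mul(-2137, -4134), -179235)) = Mul(Add(-1953759, -7077688445191), Add(8834358, -179235)) = Mul(-7077690398950, 8655123) = -61258280958831320850)
N = Rational(-1, 61258280958831320850) (N = Pow(-61258280958831320850, -1) = Rational(-1, 61258280958831320850) ≈ -1.6324e-20)
Mul(-1, N) = Mul(-1, Rational(-1, 61258280958831320850)) = Rational(1, 61258280958831320850)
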